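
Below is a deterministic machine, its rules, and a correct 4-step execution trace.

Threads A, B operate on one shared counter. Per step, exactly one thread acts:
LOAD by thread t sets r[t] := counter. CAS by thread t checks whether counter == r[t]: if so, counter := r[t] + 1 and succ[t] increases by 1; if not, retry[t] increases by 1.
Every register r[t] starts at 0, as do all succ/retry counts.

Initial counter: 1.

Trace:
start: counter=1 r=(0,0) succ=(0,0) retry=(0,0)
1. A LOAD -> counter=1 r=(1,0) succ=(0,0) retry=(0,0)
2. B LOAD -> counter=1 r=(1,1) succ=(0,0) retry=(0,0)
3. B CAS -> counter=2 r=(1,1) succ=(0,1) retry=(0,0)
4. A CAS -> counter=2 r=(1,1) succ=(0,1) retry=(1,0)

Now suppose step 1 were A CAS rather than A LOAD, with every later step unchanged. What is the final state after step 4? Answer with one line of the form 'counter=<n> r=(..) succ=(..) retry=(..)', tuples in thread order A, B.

(re-executing from step 1 with the substitution; state before step 1: counter=1 r=(0,0) succ=(0,0) retry=(0,0))
1. A CAS -> counter=1 r=(0,0) succ=(0,0) retry=(1,0)
2. B LOAD -> counter=1 r=(0,1) succ=(0,0) retry=(1,0)
3. B CAS -> counter=2 r=(0,1) succ=(0,1) retry=(1,0)
4. A CAS -> counter=2 r=(0,1) succ=(0,1) retry=(2,0)

counter=2 r=(0,1) succ=(0,1) retry=(2,0)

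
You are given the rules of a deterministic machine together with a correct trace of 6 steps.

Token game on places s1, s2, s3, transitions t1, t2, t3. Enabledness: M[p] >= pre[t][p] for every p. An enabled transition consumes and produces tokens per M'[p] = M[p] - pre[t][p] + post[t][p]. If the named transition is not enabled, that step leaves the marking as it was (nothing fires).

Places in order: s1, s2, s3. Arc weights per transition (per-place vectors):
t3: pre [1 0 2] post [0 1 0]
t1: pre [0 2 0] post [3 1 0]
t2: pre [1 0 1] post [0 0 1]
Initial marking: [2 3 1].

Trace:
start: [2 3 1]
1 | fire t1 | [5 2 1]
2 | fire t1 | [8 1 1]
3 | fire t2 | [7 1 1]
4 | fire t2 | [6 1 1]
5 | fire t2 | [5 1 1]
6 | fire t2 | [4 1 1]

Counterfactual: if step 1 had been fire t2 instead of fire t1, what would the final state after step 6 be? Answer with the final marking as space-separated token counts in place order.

0 2 1

(re-executing from step 1 with the substitution; state before step 1: [2 3 1])
1 | fire t2 | [1 3 1]
2 | fire t1 | [4 2 1]
3 | fire t2 | [3 2 1]
4 | fire t2 | [2 2 1]
5 | fire t2 | [1 2 1]
6 | fire t2 | [0 2 1]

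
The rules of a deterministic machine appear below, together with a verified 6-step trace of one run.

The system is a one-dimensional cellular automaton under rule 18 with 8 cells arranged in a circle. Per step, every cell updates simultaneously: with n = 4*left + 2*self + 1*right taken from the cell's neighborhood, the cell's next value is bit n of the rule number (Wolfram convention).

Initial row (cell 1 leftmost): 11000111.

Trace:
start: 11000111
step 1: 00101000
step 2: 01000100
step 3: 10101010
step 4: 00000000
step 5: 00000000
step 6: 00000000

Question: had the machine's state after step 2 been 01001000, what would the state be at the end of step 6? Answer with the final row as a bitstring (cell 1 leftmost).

state after step 2 := 01001000
step 3: 10110100
step 4: 00000011
step 5: 10000100
step 6: 01001011

01001011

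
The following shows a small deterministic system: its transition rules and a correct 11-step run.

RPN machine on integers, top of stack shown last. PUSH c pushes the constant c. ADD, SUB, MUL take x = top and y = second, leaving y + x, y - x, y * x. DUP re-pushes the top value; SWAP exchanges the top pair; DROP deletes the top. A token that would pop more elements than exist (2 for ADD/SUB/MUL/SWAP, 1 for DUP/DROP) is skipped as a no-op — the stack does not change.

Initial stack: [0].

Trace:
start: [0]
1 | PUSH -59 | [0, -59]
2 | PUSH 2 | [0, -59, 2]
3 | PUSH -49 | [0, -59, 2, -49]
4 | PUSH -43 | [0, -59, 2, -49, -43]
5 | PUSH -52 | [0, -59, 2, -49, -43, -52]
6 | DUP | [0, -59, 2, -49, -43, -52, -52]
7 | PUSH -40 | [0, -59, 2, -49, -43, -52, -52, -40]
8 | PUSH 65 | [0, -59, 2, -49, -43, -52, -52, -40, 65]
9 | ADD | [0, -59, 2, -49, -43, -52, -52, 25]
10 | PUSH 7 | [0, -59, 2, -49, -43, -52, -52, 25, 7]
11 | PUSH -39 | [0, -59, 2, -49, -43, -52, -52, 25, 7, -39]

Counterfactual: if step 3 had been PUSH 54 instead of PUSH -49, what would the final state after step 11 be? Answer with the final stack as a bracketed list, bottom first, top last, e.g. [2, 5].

[0, -59, 2, 54, -43, -52, -52, 25, 7, -39]

(re-executing from step 3 with the substitution; state before step 3: [0, -59, 2])
3 | PUSH 54 | [0, -59, 2, 54]
4 | PUSH -43 | [0, -59, 2, 54, -43]
5 | PUSH -52 | [0, -59, 2, 54, -43, -52]
6 | DUP | [0, -59, 2, 54, -43, -52, -52]
7 | PUSH -40 | [0, -59, 2, 54, -43, -52, -52, -40]
8 | PUSH 65 | [0, -59, 2, 54, -43, -52, -52, -40, 65]
9 | ADD | [0, -59, 2, 54, -43, -52, -52, 25]
10 | PUSH 7 | [0, -59, 2, 54, -43, -52, -52, 25, 7]
11 | PUSH -39 | [0, -59, 2, 54, -43, -52, -52, 25, 7, -39]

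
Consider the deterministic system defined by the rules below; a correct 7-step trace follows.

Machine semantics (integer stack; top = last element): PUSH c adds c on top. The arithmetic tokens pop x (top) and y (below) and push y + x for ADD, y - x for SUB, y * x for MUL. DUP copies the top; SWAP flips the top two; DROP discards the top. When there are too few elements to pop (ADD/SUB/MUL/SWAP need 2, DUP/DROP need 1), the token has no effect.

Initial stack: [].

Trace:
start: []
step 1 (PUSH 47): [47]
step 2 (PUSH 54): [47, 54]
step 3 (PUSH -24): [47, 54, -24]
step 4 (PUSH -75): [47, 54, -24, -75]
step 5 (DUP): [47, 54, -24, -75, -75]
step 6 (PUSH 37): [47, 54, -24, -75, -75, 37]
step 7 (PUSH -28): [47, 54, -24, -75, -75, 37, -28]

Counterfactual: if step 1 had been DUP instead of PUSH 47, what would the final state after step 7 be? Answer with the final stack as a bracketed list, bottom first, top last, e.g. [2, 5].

[54, -24, -75, -75, 37, -28]

(re-executing from step 1 with the substitution; state before step 1: [])
step 1 (DUP): []
step 2 (PUSH 54): [54]
step 3 (PUSH -24): [54, -24]
step 4 (PUSH -75): [54, -24, -75]
step 5 (DUP): [54, -24, -75, -75]
step 6 (PUSH 37): [54, -24, -75, -75, 37]
step 7 (PUSH -28): [54, -24, -75, -75, 37, -28]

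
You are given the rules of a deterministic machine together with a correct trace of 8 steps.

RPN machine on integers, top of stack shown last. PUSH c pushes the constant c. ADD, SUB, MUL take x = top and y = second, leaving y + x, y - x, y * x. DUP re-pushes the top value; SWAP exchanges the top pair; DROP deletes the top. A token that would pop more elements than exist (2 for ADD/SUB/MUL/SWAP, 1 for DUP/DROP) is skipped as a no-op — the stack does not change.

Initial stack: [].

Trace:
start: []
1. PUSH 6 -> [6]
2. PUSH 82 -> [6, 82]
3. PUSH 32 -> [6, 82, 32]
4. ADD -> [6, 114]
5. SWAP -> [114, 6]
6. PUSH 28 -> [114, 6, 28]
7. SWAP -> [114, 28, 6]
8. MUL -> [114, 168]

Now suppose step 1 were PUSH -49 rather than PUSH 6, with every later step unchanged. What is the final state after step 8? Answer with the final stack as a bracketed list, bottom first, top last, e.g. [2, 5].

(re-executing from step 1 with the substitution; state before step 1: [])
1. PUSH -49 -> [-49]
2. PUSH 82 -> [-49, 82]
3. PUSH 32 -> [-49, 82, 32]
4. ADD -> [-49, 114]
5. SWAP -> [114, -49]
6. PUSH 28 -> [114, -49, 28]
7. SWAP -> [114, 28, -49]
8. MUL -> [114, -1372]

[114, -1372]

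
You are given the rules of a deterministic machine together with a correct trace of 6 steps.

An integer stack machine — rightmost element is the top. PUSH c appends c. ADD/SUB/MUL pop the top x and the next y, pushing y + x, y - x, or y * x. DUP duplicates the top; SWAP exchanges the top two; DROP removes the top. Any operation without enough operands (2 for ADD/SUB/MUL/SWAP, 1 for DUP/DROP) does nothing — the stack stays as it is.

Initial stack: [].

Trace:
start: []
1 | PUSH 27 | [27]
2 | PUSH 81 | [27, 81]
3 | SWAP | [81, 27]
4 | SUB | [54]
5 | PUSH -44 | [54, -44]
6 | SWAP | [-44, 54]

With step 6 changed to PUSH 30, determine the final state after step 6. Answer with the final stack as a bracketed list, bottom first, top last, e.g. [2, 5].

(re-executing from step 6 with the substitution; state before step 6: [54, -44])
6 | PUSH 30 | [54, -44, 30]

[54, -44, 30]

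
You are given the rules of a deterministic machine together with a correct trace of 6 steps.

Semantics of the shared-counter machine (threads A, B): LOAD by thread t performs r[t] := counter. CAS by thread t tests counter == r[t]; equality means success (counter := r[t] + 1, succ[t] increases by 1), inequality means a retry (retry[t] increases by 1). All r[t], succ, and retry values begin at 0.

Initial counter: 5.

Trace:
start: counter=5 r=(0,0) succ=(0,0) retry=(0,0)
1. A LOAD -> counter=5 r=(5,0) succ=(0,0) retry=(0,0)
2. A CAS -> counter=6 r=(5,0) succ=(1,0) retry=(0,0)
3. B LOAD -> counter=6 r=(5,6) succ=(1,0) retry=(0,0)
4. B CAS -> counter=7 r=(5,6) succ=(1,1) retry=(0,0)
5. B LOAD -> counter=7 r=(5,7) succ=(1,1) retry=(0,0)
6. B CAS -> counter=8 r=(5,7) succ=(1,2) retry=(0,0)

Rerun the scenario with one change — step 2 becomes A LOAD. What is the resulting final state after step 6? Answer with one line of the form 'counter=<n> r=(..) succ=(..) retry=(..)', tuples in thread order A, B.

counter=7 r=(5,6) succ=(0,2) retry=(0,0)

(re-executing from step 2 with the substitution; state before step 2: counter=5 r=(5,0) succ=(0,0) retry=(0,0))
2. A LOAD -> counter=5 r=(5,0) succ=(0,0) retry=(0,0)
3. B LOAD -> counter=5 r=(5,5) succ=(0,0) retry=(0,0)
4. B CAS -> counter=6 r=(5,5) succ=(0,1) retry=(0,0)
5. B LOAD -> counter=6 r=(5,6) succ=(0,1) retry=(0,0)
6. B CAS -> counter=7 r=(5,6) succ=(0,2) retry=(0,0)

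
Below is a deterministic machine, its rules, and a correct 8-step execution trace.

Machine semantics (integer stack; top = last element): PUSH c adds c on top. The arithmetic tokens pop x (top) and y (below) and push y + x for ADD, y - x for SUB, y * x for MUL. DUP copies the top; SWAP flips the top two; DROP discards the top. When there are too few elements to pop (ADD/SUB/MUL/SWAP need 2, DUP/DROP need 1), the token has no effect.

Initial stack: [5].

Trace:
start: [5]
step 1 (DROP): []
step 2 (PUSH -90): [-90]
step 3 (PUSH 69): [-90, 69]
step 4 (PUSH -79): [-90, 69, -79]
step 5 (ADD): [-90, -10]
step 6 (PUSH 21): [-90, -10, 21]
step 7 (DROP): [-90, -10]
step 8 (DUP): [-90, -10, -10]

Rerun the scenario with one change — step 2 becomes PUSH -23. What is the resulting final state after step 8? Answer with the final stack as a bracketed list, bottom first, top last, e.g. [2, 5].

(re-executing from step 2 with the substitution; state before step 2: [])
step 2 (PUSH -23): [-23]
step 3 (PUSH 69): [-23, 69]
step 4 (PUSH -79): [-23, 69, -79]
step 5 (ADD): [-23, -10]
step 6 (PUSH 21): [-23, -10, 21]
step 7 (DROP): [-23, -10]
step 8 (DUP): [-23, -10, -10]

[-23, -10, -10]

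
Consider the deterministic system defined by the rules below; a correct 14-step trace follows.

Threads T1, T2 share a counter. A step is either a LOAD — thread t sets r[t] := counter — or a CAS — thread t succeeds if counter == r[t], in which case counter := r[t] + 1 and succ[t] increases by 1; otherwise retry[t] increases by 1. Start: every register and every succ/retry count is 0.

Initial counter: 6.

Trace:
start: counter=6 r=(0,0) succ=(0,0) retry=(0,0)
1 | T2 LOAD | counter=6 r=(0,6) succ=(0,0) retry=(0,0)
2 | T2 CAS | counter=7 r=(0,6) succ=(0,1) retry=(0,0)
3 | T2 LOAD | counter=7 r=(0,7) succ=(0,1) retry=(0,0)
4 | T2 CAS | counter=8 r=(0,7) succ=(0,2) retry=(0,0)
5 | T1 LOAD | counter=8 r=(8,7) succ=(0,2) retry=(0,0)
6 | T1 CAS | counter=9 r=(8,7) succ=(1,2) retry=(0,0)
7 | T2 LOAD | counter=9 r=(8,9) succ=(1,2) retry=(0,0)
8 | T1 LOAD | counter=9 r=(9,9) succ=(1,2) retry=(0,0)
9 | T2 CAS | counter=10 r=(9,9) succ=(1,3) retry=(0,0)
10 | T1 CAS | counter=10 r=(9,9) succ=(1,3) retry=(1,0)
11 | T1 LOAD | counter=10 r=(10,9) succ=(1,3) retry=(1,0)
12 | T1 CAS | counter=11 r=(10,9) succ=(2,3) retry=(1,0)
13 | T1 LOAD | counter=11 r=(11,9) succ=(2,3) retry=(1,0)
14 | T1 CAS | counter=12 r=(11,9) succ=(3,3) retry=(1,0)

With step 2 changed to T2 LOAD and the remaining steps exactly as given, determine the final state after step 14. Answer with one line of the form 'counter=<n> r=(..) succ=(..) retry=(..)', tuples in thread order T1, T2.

(re-executing from step 2 with the substitution; state before step 2: counter=6 r=(0,6) succ=(0,0) retry=(0,0))
2 | T2 LOAD | counter=6 r=(0,6) succ=(0,0) retry=(0,0)
3 | T2 LOAD | counter=6 r=(0,6) succ=(0,0) retry=(0,0)
4 | T2 CAS | counter=7 r=(0,6) succ=(0,1) retry=(0,0)
5 | T1 LOAD | counter=7 r=(7,6) succ=(0,1) retry=(0,0)
6 | T1 CAS | counter=8 r=(7,6) succ=(1,1) retry=(0,0)
7 | T2 LOAD | counter=8 r=(7,8) succ=(1,1) retry=(0,0)
8 | T1 LOAD | counter=8 r=(8,8) succ=(1,1) retry=(0,0)
9 | T2 CAS | counter=9 r=(8,8) succ=(1,2) retry=(0,0)
10 | T1 CAS | counter=9 r=(8,8) succ=(1,2) retry=(1,0)
11 | T1 LOAD | counter=9 r=(9,8) succ=(1,2) retry=(1,0)
12 | T1 CAS | counter=10 r=(9,8) succ=(2,2) retry=(1,0)
13 | T1 LOAD | counter=10 r=(10,8) succ=(2,2) retry=(1,0)
14 | T1 CAS | counter=11 r=(10,8) succ=(3,2) retry=(1,0)

counter=11 r=(10,8) succ=(3,2) retry=(1,0)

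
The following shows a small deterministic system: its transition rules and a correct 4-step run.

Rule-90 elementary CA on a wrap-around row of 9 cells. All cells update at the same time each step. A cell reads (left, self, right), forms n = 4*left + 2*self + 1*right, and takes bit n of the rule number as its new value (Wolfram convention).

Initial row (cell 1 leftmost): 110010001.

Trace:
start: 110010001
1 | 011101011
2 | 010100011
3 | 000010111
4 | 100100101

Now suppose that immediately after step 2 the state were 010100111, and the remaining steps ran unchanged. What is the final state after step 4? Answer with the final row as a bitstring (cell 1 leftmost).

100110100

state after step 2 := 010100111
3 | 000011101
4 | 100110100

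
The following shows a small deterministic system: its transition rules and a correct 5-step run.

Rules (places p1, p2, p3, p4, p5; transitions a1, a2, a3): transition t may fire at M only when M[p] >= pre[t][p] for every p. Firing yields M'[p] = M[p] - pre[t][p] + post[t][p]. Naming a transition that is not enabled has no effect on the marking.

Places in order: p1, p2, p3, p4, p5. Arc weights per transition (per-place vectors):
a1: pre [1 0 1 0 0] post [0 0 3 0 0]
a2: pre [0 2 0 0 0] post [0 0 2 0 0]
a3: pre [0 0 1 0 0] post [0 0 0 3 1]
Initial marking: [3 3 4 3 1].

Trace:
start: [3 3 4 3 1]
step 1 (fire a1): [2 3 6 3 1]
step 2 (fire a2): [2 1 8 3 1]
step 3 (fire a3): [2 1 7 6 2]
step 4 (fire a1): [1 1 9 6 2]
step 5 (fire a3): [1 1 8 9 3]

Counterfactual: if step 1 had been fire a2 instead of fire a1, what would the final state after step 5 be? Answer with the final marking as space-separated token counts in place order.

2 1 6 9 3

(re-executing from step 1 with the substitution; state before step 1: [3 3 4 3 1])
step 1 (fire a2): [3 1 6 3 1]
step 2 (fire a2): [3 1 6 3 1]
step 3 (fire a3): [3 1 5 6 2]
step 4 (fire a1): [2 1 7 6 2]
step 5 (fire a3): [2 1 6 9 3]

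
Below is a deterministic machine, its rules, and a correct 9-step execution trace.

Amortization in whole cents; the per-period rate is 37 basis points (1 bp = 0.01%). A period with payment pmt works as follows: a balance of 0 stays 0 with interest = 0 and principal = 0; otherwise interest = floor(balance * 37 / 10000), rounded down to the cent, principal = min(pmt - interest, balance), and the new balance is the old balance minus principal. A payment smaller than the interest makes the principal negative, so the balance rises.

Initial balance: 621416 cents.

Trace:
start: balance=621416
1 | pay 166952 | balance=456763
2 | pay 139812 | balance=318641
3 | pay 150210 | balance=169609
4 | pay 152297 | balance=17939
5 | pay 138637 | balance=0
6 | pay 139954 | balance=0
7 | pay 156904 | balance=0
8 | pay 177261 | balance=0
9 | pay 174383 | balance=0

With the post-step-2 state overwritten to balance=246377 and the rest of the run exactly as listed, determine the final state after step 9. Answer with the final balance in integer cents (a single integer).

0

state after step 2 := balance=246377
3 | pay 150210 | balance=97078
4 | pay 152297 | balance=0
5 | pay 138637 | balance=0
6 | pay 139954 | balance=0
7 | pay 156904 | balance=0
8 | pay 177261 | balance=0
9 | pay 174383 | balance=0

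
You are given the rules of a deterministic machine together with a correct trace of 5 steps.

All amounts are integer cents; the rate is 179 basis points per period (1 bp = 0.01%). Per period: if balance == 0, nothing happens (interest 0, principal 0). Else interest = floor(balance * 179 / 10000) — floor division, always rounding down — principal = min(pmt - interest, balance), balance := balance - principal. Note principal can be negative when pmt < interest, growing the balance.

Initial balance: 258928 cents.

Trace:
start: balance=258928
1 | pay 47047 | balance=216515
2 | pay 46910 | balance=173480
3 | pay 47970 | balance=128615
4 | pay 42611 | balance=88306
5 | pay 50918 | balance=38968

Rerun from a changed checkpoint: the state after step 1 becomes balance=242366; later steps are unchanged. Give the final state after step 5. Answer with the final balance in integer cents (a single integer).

state after step 1 := balance=242366
2 | pay 46910 | balance=199794
3 | pay 47970 | balance=155400
4 | pay 42611 | balance=115570
5 | pay 50918 | balance=66720

66720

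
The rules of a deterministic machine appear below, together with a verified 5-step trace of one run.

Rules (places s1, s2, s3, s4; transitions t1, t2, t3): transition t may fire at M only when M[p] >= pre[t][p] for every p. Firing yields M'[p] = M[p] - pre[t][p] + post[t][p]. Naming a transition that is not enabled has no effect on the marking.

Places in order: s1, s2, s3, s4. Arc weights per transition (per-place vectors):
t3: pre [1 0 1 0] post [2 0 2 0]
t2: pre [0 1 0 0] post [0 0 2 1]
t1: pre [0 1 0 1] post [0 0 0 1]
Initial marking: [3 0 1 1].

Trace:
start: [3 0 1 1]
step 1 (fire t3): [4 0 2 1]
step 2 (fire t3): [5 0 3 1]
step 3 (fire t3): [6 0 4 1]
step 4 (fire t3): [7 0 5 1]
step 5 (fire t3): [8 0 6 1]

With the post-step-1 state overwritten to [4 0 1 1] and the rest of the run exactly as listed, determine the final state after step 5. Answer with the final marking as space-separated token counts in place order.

8 0 5 1

state after step 1 := [4 0 1 1]
step 2 (fire t3): [5 0 2 1]
step 3 (fire t3): [6 0 3 1]
step 4 (fire t3): [7 0 4 1]
step 5 (fire t3): [8 0 5 1]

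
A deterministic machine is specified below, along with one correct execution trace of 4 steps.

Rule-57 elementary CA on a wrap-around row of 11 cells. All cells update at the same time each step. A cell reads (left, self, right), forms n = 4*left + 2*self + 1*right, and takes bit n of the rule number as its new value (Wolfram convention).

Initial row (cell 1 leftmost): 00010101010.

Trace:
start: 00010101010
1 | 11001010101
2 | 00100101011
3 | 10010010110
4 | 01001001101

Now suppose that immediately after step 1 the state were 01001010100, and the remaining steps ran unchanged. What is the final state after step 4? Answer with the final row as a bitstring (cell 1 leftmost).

state after step 1 := 01001010100
2 | 00100101011
3 | 10010010110
4 | 01001001101

01001001101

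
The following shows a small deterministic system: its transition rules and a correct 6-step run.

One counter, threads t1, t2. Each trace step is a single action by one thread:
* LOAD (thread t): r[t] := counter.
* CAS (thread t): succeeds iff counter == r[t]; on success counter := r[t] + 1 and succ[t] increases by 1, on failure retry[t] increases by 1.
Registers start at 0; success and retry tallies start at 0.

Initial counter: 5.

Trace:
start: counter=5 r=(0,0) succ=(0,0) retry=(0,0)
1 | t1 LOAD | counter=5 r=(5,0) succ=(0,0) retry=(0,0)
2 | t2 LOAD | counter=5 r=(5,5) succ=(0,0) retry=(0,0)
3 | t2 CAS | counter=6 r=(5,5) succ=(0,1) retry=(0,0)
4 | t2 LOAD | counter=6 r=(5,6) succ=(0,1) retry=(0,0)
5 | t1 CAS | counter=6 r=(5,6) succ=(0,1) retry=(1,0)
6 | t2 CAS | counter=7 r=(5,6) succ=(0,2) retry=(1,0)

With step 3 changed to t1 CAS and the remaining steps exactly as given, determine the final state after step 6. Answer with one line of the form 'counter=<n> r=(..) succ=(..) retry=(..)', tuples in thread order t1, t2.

(re-executing from step 3 with the substitution; state before step 3: counter=5 r=(5,5) succ=(0,0) retry=(0,0))
3 | t1 CAS | counter=6 r=(5,5) succ=(1,0) retry=(0,0)
4 | t2 LOAD | counter=6 r=(5,6) succ=(1,0) retry=(0,0)
5 | t1 CAS | counter=6 r=(5,6) succ=(1,0) retry=(1,0)
6 | t2 CAS | counter=7 r=(5,6) succ=(1,1) retry=(1,0)

counter=7 r=(5,6) succ=(1,1) retry=(1,0)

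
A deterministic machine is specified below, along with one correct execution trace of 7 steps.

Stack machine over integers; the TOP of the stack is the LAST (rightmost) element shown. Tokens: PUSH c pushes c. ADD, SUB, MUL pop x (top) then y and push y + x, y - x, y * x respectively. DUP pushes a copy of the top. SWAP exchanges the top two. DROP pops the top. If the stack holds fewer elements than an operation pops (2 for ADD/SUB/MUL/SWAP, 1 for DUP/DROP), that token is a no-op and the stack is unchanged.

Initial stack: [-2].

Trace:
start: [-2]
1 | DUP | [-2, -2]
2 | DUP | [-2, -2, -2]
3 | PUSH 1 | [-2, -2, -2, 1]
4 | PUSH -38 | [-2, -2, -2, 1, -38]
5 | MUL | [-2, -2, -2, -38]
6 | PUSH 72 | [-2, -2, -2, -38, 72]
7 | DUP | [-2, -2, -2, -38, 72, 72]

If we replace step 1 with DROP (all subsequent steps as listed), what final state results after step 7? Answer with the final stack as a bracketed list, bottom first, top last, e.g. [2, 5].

(re-executing from step 1 with the substitution; state before step 1: [-2])
1 | DROP | []
2 | DUP | []
3 | PUSH 1 | [1]
4 | PUSH -38 | [1, -38]
5 | MUL | [-38]
6 | PUSH 72 | [-38, 72]
7 | DUP | [-38, 72, 72]

[-38, 72, 72]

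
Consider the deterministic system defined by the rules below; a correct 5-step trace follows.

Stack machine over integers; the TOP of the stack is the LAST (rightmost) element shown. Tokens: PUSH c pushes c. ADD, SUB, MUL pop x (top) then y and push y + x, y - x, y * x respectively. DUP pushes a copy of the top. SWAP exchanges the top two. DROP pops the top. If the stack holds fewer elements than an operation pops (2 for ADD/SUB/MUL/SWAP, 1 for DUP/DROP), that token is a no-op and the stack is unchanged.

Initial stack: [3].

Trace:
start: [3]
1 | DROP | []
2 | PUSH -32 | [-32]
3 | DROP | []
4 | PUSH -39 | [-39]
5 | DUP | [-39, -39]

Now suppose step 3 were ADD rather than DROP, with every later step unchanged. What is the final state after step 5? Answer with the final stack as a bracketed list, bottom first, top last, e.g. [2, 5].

(re-executing from step 3 with the substitution; state before step 3: [-32])
3 | ADD | [-32]
4 | PUSH -39 | [-32, -39]
5 | DUP | [-32, -39, -39]

[-32, -39, -39]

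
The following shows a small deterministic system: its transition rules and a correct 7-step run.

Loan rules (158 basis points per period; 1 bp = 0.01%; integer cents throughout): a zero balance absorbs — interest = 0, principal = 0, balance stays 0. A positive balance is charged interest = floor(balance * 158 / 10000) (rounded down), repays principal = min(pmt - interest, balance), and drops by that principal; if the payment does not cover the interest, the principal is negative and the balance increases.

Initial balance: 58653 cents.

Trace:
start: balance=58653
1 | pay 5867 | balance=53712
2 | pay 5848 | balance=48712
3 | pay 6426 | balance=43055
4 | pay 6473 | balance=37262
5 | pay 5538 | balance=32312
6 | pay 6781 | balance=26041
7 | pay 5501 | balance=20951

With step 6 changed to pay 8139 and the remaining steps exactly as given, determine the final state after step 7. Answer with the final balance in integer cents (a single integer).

19571

(re-executing from step 6 with the substitution; state before step 6: balance=32312)
6 | pay 8139 | balance=24683
7 | pay 5501 | balance=19571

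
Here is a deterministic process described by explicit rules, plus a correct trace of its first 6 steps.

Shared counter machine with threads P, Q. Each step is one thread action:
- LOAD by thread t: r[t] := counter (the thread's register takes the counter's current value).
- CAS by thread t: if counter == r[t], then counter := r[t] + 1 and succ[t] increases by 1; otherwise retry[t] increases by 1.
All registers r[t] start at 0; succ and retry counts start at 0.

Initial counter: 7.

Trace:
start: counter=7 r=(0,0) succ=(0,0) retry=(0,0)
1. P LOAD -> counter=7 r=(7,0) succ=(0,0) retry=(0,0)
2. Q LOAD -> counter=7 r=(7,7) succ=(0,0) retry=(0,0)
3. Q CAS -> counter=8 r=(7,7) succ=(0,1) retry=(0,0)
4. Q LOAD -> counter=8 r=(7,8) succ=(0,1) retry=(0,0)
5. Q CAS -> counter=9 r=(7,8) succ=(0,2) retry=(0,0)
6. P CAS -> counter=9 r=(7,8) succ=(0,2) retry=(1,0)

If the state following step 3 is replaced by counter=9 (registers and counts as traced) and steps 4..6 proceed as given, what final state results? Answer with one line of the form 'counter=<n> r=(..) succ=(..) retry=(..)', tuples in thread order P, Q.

state after step 3 := counter=9 r=(7,7) succ=(0,1) retry=(0,0)
4. Q LOAD -> counter=9 r=(7,9) succ=(0,1) retry=(0,0)
5. Q CAS -> counter=10 r=(7,9) succ=(0,2) retry=(0,0)
6. P CAS -> counter=10 r=(7,9) succ=(0,2) retry=(1,0)

counter=10 r=(7,9) succ=(0,2) retry=(1,0)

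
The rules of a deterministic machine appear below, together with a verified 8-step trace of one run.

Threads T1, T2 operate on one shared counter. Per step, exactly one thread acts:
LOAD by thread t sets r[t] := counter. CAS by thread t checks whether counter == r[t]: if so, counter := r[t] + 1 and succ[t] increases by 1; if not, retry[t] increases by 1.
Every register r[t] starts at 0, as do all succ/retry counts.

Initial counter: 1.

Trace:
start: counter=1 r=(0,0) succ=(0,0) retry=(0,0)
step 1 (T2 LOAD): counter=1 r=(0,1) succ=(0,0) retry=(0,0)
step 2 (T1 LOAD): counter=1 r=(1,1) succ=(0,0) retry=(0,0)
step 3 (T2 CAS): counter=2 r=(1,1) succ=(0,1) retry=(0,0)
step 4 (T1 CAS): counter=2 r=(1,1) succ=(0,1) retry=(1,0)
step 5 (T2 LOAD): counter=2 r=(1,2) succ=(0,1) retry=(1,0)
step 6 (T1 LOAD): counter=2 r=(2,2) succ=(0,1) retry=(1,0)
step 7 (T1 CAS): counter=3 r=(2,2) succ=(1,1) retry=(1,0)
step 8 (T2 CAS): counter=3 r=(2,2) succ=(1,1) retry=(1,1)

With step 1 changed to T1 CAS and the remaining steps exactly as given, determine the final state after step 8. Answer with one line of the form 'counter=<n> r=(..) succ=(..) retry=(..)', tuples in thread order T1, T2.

(re-executing from step 1 with the substitution; state before step 1: counter=1 r=(0,0) succ=(0,0) retry=(0,0))
step 1 (T1 CAS): counter=1 r=(0,0) succ=(0,0) retry=(1,0)
step 2 (T1 LOAD): counter=1 r=(1,0) succ=(0,0) retry=(1,0)
step 3 (T2 CAS): counter=1 r=(1,0) succ=(0,0) retry=(1,1)
step 4 (T1 CAS): counter=2 r=(1,0) succ=(1,0) retry=(1,1)
step 5 (T2 LOAD): counter=2 r=(1,2) succ=(1,0) retry=(1,1)
step 6 (T1 LOAD): counter=2 r=(2,2) succ=(1,0) retry=(1,1)
step 7 (T1 CAS): counter=3 r=(2,2) succ=(2,0) retry=(1,1)
step 8 (T2 CAS): counter=3 r=(2,2) succ=(2,0) retry=(1,2)

counter=3 r=(2,2) succ=(2,0) retry=(1,2)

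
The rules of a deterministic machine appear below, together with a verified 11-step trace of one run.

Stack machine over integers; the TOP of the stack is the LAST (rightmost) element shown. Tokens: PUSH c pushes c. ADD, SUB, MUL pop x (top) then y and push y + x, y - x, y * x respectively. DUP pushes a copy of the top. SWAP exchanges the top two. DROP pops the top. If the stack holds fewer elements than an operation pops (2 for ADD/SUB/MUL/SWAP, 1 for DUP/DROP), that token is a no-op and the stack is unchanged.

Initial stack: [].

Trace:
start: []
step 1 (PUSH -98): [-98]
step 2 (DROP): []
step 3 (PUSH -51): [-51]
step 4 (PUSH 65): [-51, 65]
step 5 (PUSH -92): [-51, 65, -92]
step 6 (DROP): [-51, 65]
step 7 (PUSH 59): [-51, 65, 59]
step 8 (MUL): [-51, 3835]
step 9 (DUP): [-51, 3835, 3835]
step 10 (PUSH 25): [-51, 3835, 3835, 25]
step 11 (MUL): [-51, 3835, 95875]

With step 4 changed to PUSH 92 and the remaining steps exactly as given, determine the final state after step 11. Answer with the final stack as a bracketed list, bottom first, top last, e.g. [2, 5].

(re-executing from step 4 with the substitution; state before step 4: [-51])
step 4 (PUSH 92): [-51, 92]
step 5 (PUSH -92): [-51, 92, -92]
step 6 (DROP): [-51, 92]
step 7 (PUSH 59): [-51, 92, 59]
step 8 (MUL): [-51, 5428]
step 9 (DUP): [-51, 5428, 5428]
step 10 (PUSH 25): [-51, 5428, 5428, 25]
step 11 (MUL): [-51, 5428, 135700]

[-51, 5428, 135700]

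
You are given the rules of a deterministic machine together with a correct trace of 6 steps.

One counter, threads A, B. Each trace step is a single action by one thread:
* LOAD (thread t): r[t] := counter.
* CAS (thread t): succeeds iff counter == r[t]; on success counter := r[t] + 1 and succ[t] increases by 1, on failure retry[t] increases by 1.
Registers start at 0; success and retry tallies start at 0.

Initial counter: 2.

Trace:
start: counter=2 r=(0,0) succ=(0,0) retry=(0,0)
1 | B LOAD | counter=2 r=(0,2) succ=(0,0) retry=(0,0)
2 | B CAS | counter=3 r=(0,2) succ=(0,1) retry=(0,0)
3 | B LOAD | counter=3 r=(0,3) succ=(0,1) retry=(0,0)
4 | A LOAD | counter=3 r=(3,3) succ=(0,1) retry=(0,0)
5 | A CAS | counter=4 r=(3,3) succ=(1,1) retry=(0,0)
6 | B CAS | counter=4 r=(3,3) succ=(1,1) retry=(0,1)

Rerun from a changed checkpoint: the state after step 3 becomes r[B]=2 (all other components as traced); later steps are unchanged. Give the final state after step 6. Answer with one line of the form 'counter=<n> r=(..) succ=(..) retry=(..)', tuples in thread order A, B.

counter=4 r=(3,2) succ=(1,1) retry=(0,1)

state after step 3 := counter=3 r=(0,2) succ=(0,1) retry=(0,0)
4 | A LOAD | counter=3 r=(3,2) succ=(0,1) retry=(0,0)
5 | A CAS | counter=4 r=(3,2) succ=(1,1) retry=(0,0)
6 | B CAS | counter=4 r=(3,2) succ=(1,1) retry=(0,1)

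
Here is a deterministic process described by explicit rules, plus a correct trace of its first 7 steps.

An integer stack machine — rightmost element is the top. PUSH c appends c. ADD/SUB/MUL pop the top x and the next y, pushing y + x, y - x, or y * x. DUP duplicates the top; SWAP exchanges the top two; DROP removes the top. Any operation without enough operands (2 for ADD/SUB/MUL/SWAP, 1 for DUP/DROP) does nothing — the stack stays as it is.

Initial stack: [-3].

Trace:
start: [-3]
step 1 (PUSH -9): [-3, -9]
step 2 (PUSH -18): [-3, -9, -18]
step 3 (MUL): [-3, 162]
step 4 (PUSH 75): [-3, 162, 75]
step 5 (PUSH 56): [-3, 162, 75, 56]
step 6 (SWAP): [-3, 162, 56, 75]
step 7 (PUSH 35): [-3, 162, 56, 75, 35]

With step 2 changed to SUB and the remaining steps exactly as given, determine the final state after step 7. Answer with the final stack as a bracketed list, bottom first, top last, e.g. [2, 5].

[6, 56, 75, 35]

(re-executing from step 2 with the substitution; state before step 2: [-3, -9])
step 2 (SUB): [6]
step 3 (MUL): [6]
step 4 (PUSH 75): [6, 75]
step 5 (PUSH 56): [6, 75, 56]
step 6 (SWAP): [6, 56, 75]
step 7 (PUSH 35): [6, 56, 75, 35]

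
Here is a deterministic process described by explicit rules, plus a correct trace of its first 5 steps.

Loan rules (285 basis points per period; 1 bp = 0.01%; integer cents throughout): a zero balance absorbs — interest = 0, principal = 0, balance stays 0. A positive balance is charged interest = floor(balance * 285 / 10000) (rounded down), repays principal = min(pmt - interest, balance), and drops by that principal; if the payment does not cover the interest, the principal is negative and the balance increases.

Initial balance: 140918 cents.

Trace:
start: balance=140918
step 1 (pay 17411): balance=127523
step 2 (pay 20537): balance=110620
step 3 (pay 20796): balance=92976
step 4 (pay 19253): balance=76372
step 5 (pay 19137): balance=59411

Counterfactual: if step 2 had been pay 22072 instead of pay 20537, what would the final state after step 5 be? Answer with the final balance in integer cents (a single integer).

57741

(re-executing from step 2 with the substitution; state before step 2: balance=127523)
step 2 (pay 22072): balance=109085
step 3 (pay 20796): balance=91397
step 4 (pay 19253): balance=74748
step 5 (pay 19137): balance=57741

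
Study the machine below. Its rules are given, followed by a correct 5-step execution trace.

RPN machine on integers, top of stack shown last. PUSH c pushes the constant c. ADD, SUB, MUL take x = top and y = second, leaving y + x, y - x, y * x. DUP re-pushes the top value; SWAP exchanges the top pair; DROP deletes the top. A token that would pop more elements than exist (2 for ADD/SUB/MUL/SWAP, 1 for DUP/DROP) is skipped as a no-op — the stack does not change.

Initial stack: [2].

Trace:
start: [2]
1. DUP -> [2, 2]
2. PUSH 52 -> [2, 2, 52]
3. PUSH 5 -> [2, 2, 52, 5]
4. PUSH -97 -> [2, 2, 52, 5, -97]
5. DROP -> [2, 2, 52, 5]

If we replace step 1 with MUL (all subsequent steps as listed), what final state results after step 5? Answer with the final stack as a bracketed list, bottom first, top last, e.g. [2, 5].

[2, 52, 5]

(re-executing from step 1 with the substitution; state before step 1: [2])
1. MUL -> [2]
2. PUSH 52 -> [2, 52]
3. PUSH 5 -> [2, 52, 5]
4. PUSH -97 -> [2, 52, 5, -97]
5. DROP -> [2, 52, 5]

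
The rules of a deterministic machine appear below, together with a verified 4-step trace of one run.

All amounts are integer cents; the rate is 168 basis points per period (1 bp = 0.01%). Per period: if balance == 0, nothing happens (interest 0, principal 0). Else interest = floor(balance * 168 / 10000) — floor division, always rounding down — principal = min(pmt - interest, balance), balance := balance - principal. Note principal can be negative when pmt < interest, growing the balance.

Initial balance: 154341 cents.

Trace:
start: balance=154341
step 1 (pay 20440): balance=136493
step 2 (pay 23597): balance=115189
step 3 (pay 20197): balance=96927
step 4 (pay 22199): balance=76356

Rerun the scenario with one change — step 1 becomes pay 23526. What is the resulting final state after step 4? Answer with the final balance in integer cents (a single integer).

(re-executing from step 1 with the substitution; state before step 1: balance=154341)
step 1 (pay 23526): balance=133407
step 2 (pay 23597): balance=112051
step 3 (pay 20197): balance=93736
step 4 (pay 22199): balance=73111

73111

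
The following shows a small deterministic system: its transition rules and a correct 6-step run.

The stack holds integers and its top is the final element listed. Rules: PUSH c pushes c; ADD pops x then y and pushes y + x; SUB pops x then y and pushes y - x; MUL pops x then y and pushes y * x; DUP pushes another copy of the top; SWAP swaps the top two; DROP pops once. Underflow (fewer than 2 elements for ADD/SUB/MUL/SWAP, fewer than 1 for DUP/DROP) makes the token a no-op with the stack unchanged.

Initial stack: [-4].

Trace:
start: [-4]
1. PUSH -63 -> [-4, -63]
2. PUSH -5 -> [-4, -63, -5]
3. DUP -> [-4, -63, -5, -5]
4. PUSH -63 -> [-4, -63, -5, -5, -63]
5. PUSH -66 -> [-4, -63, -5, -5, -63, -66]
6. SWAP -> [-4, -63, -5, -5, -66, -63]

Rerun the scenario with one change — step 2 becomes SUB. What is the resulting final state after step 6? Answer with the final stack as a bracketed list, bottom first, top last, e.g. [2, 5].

(re-executing from step 2 with the substitution; state before step 2: [-4, -63])
2. SUB -> [59]
3. DUP -> [59, 59]
4. PUSH -63 -> [59, 59, -63]
5. PUSH -66 -> [59, 59, -63, -66]
6. SWAP -> [59, 59, -66, -63]

[59, 59, -66, -63]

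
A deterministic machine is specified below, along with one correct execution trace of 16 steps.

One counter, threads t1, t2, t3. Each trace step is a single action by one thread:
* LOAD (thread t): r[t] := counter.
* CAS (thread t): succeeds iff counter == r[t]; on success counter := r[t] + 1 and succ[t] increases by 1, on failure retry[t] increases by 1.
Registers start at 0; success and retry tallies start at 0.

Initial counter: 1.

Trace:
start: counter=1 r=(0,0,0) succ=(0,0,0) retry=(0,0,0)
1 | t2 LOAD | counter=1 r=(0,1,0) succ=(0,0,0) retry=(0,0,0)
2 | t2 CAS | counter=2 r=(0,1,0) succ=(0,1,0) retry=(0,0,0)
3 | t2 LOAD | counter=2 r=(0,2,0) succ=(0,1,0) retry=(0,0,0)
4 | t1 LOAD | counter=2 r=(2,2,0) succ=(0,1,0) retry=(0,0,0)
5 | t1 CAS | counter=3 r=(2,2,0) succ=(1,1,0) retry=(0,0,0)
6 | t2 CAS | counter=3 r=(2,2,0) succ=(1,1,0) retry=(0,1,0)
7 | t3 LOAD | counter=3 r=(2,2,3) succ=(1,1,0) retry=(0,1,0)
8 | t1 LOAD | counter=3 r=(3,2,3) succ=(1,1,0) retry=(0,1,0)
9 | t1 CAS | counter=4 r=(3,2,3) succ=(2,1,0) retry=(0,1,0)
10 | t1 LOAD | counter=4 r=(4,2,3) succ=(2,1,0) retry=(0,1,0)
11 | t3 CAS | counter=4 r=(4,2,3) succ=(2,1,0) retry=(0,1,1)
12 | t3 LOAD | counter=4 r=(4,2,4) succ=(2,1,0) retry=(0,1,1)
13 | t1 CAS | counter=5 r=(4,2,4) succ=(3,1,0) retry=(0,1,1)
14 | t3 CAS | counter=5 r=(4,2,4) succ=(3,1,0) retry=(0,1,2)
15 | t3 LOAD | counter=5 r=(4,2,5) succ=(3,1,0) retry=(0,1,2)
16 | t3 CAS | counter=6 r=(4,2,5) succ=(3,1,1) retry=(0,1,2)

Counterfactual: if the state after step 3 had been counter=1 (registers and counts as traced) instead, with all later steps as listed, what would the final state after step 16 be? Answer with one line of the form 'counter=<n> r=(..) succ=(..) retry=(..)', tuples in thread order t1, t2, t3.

state after step 3 := counter=1 r=(0,2,0) succ=(0,1,0) retry=(0,0,0)
4 | t1 LOAD | counter=1 r=(1,2,0) succ=(0,1,0) retry=(0,0,0)
5 | t1 CAS | counter=2 r=(1,2,0) succ=(1,1,0) retry=(0,0,0)
6 | t2 CAS | counter=3 r=(1,2,0) succ=(1,2,0) retry=(0,0,0)
7 | t3 LOAD | counter=3 r=(1,2,3) succ=(1,2,0) retry=(0,0,0)
8 | t1 LOAD | counter=3 r=(3,2,3) succ=(1,2,0) retry=(0,0,0)
9 | t1 CAS | counter=4 r=(3,2,3) succ=(2,2,0) retry=(0,0,0)
10 | t1 LOAD | counter=4 r=(4,2,3) succ=(2,2,0) retry=(0,0,0)
11 | t3 CAS | counter=4 r=(4,2,3) succ=(2,2,0) retry=(0,0,1)
12 | t3 LOAD | counter=4 r=(4,2,4) succ=(2,2,0) retry=(0,0,1)
13 | t1 CAS | counter=5 r=(4,2,4) succ=(3,2,0) retry=(0,0,1)
14 | t3 CAS | counter=5 r=(4,2,4) succ=(3,2,0) retry=(0,0,2)
15 | t3 LOAD | counter=5 r=(4,2,5) succ=(3,2,0) retry=(0,0,2)
16 | t3 CAS | counter=6 r=(4,2,5) succ=(3,2,1) retry=(0,0,2)

counter=6 r=(4,2,5) succ=(3,2,1) retry=(0,0,2)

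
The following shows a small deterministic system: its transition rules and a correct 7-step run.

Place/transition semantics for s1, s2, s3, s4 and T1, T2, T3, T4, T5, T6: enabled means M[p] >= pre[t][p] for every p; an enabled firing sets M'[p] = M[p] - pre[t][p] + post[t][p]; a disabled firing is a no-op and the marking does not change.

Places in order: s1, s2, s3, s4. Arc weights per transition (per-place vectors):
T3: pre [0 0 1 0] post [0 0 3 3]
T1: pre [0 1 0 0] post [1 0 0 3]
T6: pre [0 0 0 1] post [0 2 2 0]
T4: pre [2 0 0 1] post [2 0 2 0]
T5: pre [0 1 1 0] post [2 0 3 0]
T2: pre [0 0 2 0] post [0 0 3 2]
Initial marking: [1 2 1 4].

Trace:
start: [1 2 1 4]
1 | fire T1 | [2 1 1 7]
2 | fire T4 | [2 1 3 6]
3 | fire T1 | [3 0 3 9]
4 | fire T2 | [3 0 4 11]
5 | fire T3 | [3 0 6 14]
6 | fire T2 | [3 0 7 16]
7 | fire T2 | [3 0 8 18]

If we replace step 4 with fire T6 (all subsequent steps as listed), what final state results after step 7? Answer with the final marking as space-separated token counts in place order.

(re-executing from step 4 with the substitution; state before step 4: [3 0 3 9])
4 | fire T6 | [3 2 5 8]
5 | fire T3 | [3 2 7 11]
6 | fire T2 | [3 2 8 13]
7 | fire T2 | [3 2 9 15]

3 2 9 15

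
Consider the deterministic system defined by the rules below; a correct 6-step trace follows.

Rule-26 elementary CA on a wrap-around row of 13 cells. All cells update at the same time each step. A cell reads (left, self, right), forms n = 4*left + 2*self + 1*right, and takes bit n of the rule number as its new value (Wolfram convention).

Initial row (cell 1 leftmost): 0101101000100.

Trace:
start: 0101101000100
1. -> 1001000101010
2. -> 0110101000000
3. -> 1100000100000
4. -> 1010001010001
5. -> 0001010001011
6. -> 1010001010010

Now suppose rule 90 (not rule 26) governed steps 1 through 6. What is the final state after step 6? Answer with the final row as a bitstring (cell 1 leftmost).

1110011111011

(re-executing steps 1..6 under rule 90; state before step 1: 0101101000100)
1. -> 1001100101010
2. -> 0111111000000
3. -> 1100001100000
4. -> 1110011110001
5. -> 0011110011011
6. -> 1110011111011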